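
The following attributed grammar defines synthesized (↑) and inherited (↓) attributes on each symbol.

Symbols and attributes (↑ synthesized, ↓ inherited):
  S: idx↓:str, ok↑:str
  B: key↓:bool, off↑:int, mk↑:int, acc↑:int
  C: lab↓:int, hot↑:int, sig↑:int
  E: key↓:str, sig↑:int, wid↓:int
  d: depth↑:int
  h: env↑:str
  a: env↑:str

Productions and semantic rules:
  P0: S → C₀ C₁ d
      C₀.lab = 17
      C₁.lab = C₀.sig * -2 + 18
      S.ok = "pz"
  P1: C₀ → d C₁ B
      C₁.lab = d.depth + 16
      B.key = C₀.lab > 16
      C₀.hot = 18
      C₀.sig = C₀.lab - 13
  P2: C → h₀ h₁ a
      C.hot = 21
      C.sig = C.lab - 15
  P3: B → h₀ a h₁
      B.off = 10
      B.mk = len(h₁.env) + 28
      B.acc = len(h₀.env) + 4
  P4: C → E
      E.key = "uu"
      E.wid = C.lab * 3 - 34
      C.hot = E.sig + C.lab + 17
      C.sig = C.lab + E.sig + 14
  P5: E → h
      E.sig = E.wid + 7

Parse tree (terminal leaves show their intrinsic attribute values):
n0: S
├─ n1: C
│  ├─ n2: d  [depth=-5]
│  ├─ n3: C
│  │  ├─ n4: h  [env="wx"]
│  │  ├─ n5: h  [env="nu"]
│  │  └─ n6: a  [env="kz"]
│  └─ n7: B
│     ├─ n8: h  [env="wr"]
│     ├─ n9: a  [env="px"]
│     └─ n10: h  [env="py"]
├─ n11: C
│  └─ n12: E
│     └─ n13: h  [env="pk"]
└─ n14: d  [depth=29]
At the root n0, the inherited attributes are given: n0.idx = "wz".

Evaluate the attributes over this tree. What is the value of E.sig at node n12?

1. n0.idx = "wz"  [given at root]
2. n1.lab = 17  [17]
3. n2.depth = -5  [terminal]
4. n3.lab = 11  [d.depth + 16]
5. n4.env = "wx"  [terminal]
6. n5.env = "nu"  [terminal]
7. n6.env = "kz"  [terminal]
8. n3.hot = 21  [21]
9. n3.sig = -4  [C.lab - 15]
10. n7.key = true  [C₀.lab > 16]
11. n8.env = "wr"  [terminal]
12. n9.env = "px"  [terminal]
13. n10.env = "py"  [terminal]
14. n7.off = 10  [10]
15. n7.mk = 30  [len(h₁.env) + 28]
16. n7.acc = 6  [len(h₀.env) + 4]
17. n1.hot = 18  [18]
18. n1.sig = 4  [C₀.lab - 13]
19. n11.lab = 10  [C₀.sig * -2 + 18]
20. n12.key = "uu"  ["uu"]
21. n12.wid = -4  [C.lab * 3 - 34]
22. n13.env = "pk"  [terminal]
23. n12.sig = 3  [E.wid + 7]
24. n11.hot = 30  [E.sig + C.lab + 17]
25. n11.sig = 27  [C.lab + E.sig + 14]
26. n14.depth = 29  [terminal]
27. n0.ok = "pz"  ["pz"]

3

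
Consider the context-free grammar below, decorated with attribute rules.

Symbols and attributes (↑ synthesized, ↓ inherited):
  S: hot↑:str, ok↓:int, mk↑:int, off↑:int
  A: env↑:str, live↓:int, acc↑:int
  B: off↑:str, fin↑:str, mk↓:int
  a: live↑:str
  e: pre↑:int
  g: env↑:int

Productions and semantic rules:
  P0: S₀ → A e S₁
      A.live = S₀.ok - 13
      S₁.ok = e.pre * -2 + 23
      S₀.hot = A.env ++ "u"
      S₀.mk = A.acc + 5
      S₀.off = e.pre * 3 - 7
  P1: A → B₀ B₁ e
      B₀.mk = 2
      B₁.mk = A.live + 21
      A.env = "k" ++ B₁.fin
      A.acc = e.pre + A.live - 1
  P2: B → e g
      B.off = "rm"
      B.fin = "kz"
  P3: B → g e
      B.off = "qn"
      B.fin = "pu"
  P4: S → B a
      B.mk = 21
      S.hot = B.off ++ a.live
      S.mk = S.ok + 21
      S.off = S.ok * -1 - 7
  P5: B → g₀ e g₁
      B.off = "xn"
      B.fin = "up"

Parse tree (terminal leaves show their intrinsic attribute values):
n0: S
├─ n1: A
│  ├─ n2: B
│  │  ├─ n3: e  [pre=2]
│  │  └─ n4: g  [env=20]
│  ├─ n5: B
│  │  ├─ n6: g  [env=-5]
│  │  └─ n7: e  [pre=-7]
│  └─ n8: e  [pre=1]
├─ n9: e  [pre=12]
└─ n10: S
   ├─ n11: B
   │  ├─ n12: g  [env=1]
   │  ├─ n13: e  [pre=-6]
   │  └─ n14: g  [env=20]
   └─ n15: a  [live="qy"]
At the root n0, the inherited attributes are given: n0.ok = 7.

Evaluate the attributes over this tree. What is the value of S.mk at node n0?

-1

1. n0.ok = 7  [given at root]
2. n1.live = -6  [S₀.ok - 13]
3. n2.mk = 2  [2]
4. n3.pre = 2  [terminal]
5. n4.env = 20  [terminal]
6. n2.off = "rm"  ["rm"]
7. n2.fin = "kz"  ["kz"]
8. n5.mk = 15  [A.live + 21]
9. n6.env = -5  [terminal]
10. n7.pre = -7  [terminal]
11. n5.off = "qn"  ["qn"]
12. n5.fin = "pu"  ["pu"]
13. n8.pre = 1  [terminal]
14. n1.env = "kpu"  ["k" ++ B₁.fin]
15. n1.acc = -6  [e.pre + A.live - 1]
16. n9.pre = 12  [terminal]
17. n10.ok = -1  [e.pre * -2 + 23]
18. n11.mk = 21  [21]
19. n12.env = 1  [terminal]
20. n13.pre = -6  [terminal]
21. n14.env = 20  [terminal]
22. n11.off = "xn"  ["xn"]
23. n11.fin = "up"  ["up"]
24. n15.live = "qy"  [terminal]
25. n10.hot = "xnqy"  [B.off ++ a.live]
26. n10.mk = 20  [S.ok + 21]
27. n10.off = -6  [S.ok * -1 - 7]
28. n0.hot = "kpuu"  [A.env ++ "u"]
29. n0.mk = -1  [A.acc + 5]
30. n0.off = 29  [e.pre * 3 - 7]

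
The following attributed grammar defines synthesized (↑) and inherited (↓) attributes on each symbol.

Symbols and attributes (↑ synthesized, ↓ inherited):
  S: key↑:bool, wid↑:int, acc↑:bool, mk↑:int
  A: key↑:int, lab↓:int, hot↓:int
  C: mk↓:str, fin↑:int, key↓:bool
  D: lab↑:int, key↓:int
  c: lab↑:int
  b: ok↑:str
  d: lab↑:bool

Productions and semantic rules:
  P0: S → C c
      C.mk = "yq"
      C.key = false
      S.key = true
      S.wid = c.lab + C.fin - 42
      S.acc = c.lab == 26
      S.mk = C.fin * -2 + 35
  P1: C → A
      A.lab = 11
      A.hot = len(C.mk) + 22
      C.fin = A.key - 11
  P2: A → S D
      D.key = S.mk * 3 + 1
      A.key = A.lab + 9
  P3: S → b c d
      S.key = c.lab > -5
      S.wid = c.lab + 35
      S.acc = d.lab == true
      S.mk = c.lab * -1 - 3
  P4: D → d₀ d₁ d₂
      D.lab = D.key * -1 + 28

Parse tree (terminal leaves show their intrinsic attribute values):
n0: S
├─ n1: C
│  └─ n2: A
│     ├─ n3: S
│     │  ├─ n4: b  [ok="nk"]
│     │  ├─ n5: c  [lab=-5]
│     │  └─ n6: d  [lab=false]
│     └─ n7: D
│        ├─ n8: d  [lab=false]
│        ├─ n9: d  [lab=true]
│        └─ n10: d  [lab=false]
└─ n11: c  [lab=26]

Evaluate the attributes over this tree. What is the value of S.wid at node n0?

1. n1.mk = "yq"  ["yq"]
2. n1.key = false  [false]
3. n2.lab = 11  [11]
4. n2.hot = 24  [len(C.mk) + 22]
5. n4.ok = "nk"  [terminal]
6. n5.lab = -5  [terminal]
7. n6.lab = false  [terminal]
8. n3.key = false  [c.lab > -5]
9. n3.wid = 30  [c.lab + 35]
10. n3.acc = false  [d.lab == true]
11. n3.mk = 2  [c.lab * -1 - 3]
12. n7.key = 7  [S.mk * 3 + 1]
13. n8.lab = false  [terminal]
14. n9.lab = true  [terminal]
15. n10.lab = false  [terminal]
16. n7.lab = 21  [D.key * -1 + 28]
17. n2.key = 20  [A.lab + 9]
18. n1.fin = 9  [A.key - 11]
19. n11.lab = 26  [terminal]
20. n0.key = true  [true]
21. n0.wid = -7  [c.lab + C.fin - 42]
22. n0.acc = true  [c.lab == 26]
23. n0.mk = 17  [C.fin * -2 + 35]

-7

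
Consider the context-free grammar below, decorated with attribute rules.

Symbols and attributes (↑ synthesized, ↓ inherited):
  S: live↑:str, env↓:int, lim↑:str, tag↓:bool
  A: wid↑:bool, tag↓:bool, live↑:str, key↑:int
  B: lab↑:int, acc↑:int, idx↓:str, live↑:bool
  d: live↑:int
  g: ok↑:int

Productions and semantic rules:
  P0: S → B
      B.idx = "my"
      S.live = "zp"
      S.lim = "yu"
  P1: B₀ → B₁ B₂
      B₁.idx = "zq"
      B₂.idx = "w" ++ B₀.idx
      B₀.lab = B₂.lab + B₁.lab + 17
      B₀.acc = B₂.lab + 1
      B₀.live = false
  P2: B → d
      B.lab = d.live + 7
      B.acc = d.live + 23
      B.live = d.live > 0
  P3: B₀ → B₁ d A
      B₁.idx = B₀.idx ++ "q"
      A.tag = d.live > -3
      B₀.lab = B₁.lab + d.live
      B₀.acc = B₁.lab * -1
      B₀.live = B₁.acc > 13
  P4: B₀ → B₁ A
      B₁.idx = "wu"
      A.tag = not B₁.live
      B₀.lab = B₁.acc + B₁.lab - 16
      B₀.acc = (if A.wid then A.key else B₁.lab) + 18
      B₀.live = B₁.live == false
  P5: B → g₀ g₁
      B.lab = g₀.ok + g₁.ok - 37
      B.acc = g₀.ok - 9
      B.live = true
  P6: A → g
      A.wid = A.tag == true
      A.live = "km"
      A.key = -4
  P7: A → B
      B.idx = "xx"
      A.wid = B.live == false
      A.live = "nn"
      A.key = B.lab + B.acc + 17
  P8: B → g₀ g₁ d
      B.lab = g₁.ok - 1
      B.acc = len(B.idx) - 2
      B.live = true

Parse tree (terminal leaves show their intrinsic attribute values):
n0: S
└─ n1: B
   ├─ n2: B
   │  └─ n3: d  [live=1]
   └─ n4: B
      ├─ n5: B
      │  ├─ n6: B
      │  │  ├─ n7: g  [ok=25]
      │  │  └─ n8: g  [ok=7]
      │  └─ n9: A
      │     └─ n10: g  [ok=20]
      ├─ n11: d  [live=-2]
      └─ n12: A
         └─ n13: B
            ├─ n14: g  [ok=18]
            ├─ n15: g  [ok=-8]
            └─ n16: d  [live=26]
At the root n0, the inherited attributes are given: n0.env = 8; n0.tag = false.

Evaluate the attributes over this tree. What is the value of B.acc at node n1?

1. n0.env = 8  [given at root]
2. n0.tag = false  [given at root]
3. n1.idx = "my"  ["my"]
4. n2.idx = "zq"  ["zq"]
5. n3.live = 1  [terminal]
6. n2.lab = 8  [d.live + 7]
7. n2.acc = 24  [d.live + 23]
8. n2.live = true  [d.live > 0]
9. n4.idx = "wmy"  ["w" ++ B₀.idx]
10. n5.idx = "wmyq"  [B₀.idx ++ "q"]
11. n6.idx = "wu"  ["wu"]
12. n7.ok = 25  [terminal]
13. n8.ok = 7  [terminal]
14. n6.lab = -5  [g₀.ok + g₁.ok - 37]
15. n6.acc = 16  [g₀.ok - 9]
16. n6.live = true  [true]
17. n9.tag = false  [not B₁.live]
18. n10.ok = 20  [terminal]
19. n9.wid = false  [A.tag == true]
20. n9.live = "km"  ["km"]
21. n9.key = -4  [-4]
22. n5.lab = -5  [B₁.acc + B₁.lab - 16]
23. n5.acc = 13  [(if A.wid then A.key else B₁.lab) + 18]
24. n5.live = false  [B₁.live == false]
25. n11.live = -2  [terminal]
26. n12.tag = true  [d.live > -3]
27. n13.idx = "xx"  ["xx"]
28. n14.ok = 18  [terminal]
29. n15.ok = -8  [terminal]
30. n16.live = 26  [terminal]
31. n13.lab = -9  [g₁.ok - 1]
32. n13.acc = 0  [len(B.idx) - 2]
33. n13.live = true  [true]
34. n12.wid = false  [B.live == false]
35. n12.live = "nn"  ["nn"]
36. n12.key = 8  [B.lab + B.acc + 17]
37. n4.lab = -7  [B₁.lab + d.live]
38. n4.acc = 5  [B₁.lab * -1]
39. n4.live = false  [B₁.acc > 13]
40. n1.lab = 18  [B₂.lab + B₁.lab + 17]
41. n1.acc = -6  [B₂.lab + 1]
42. n1.live = false  [false]
43. n0.live = "zp"  ["zp"]
44. n0.lim = "yu"  ["yu"]

-6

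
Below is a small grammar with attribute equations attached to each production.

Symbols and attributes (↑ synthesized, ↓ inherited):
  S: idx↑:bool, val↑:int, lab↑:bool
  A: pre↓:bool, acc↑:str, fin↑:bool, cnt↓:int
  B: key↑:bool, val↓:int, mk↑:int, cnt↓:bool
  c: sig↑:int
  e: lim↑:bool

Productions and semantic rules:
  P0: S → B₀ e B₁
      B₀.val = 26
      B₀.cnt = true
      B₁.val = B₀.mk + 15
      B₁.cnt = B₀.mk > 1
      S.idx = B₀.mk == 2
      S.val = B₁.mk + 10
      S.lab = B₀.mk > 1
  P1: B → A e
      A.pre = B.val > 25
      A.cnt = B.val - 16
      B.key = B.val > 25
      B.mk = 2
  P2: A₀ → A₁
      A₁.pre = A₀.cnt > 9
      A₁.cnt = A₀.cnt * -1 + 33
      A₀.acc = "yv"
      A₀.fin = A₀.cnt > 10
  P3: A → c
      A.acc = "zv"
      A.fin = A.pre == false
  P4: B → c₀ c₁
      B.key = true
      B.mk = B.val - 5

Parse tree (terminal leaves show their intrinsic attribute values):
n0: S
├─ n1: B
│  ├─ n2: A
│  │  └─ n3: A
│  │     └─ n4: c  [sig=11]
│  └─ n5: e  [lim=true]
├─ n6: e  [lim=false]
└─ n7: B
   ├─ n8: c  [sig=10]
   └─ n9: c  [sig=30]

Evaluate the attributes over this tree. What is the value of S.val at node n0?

1. n1.val = 26  [26]
2. n1.cnt = true  [true]
3. n2.pre = true  [B.val > 25]
4. n2.cnt = 10  [B.val - 16]
5. n3.pre = true  [A₀.cnt > 9]
6. n3.cnt = 23  [A₀.cnt * -1 + 33]
7. n4.sig = 11  [terminal]
8. n3.acc = "zv"  ["zv"]
9. n3.fin = false  [A.pre == false]
10. n2.acc = "yv"  ["yv"]
11. n2.fin = false  [A₀.cnt > 10]
12. n5.lim = true  [terminal]
13. n1.key = true  [B.val > 25]
14. n1.mk = 2  [2]
15. n6.lim = false  [terminal]
16. n7.val = 17  [B₀.mk + 15]
17. n7.cnt = true  [B₀.mk > 1]
18. n8.sig = 10  [terminal]
19. n9.sig = 30  [terminal]
20. n7.key = true  [true]
21. n7.mk = 12  [B.val - 5]
22. n0.idx = true  [B₀.mk == 2]
23. n0.val = 22  [B₁.mk + 10]
24. n0.lab = true  [B₀.mk > 1]

22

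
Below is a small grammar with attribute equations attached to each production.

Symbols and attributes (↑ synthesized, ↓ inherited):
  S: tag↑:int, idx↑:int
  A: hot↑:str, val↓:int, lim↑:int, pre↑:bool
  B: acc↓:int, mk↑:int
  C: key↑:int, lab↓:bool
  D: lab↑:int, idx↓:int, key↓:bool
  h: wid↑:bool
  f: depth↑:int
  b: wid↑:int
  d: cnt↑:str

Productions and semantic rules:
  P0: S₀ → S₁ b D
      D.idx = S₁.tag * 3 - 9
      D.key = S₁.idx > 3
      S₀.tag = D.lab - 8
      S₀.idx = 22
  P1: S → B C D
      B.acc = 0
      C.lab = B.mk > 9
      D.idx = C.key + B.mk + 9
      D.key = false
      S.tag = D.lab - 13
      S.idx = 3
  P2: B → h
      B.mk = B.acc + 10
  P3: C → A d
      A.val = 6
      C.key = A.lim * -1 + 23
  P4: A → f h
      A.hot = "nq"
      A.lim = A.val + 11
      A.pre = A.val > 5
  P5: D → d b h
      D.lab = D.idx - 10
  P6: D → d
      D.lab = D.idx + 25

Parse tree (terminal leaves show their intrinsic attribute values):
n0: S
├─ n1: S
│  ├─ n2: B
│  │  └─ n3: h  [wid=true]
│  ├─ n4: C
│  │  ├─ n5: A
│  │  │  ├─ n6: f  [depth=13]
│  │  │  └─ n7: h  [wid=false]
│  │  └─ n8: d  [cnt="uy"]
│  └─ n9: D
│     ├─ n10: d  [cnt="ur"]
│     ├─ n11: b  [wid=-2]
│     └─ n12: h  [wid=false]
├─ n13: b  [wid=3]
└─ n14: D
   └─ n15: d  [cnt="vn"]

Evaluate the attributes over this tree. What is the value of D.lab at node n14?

1. n2.acc = 0  [0]
2. n3.wid = true  [terminal]
3. n2.mk = 10  [B.acc + 10]
4. n4.lab = true  [B.mk > 9]
5. n5.val = 6  [6]
6. n6.depth = 13  [terminal]
7. n7.wid = false  [terminal]
8. n5.hot = "nq"  ["nq"]
9. n5.lim = 17  [A.val + 11]
10. n5.pre = true  [A.val > 5]
11. n8.cnt = "uy"  [terminal]
12. n4.key = 6  [A.lim * -1 + 23]
13. n9.idx = 25  [C.key + B.mk + 9]
14. n9.key = false  [false]
15. n10.cnt = "ur"  [terminal]
16. n11.wid = -2  [terminal]
17. n12.wid = false  [terminal]
18. n9.lab = 15  [D.idx - 10]
19. n1.tag = 2  [D.lab - 13]
20. n1.idx = 3  [3]
21. n13.wid = 3  [terminal]
22. n14.idx = -3  [S₁.tag * 3 - 9]
23. n14.key = false  [S₁.idx > 3]
24. n15.cnt = "vn"  [terminal]
25. n14.lab = 22  [D.idx + 25]
26. n0.tag = 14  [D.lab - 8]
27. n0.idx = 22  [22]

22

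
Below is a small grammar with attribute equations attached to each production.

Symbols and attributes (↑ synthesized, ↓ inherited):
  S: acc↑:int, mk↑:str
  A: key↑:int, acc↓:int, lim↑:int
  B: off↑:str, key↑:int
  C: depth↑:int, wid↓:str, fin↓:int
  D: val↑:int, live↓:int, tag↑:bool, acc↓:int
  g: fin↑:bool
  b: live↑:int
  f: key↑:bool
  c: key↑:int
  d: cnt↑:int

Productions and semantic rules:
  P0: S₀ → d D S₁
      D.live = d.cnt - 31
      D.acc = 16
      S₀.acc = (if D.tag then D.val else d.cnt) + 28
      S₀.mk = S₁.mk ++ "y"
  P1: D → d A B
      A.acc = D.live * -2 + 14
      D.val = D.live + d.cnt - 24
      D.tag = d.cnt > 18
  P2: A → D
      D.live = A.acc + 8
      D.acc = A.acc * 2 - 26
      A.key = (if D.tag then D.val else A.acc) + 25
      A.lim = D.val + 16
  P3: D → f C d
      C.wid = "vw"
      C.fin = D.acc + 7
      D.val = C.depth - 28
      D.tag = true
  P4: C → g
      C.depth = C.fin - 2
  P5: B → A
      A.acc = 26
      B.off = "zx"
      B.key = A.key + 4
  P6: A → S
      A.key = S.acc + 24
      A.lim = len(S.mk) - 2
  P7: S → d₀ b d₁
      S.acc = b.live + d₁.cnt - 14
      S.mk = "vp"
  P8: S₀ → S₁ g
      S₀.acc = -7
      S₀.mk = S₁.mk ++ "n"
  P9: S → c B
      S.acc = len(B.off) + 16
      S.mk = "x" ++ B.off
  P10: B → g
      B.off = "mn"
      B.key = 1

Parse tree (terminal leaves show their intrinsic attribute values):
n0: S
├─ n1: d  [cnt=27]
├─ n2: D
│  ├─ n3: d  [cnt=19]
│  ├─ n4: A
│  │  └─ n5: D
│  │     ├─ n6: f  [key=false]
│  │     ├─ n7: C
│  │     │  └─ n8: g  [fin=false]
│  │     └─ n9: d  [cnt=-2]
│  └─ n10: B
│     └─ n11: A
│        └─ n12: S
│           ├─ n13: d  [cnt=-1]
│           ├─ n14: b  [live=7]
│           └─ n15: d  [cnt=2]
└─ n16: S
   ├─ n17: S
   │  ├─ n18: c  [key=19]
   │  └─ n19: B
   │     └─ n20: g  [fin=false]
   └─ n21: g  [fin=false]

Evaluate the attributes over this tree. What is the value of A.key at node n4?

1. n1.cnt = 27  [terminal]
2. n2.live = -4  [d.cnt - 31]
3. n2.acc = 16  [16]
4. n3.cnt = 19  [terminal]
5. n4.acc = 22  [D.live * -2 + 14]
6. n5.live = 30  [A.acc + 8]
7. n5.acc = 18  [A.acc * 2 - 26]
8. n6.key = false  [terminal]
9. n7.wid = "vw"  ["vw"]
10. n7.fin = 25  [D.acc + 7]
11. n8.fin = false  [terminal]
12. n7.depth = 23  [C.fin - 2]
13. n9.cnt = -2  [terminal]
14. n5.val = -5  [C.depth - 28]
15. n5.tag = true  [true]
16. n4.key = 20  [(if D.tag then D.val else A.acc) + 25]
17. n4.lim = 11  [D.val + 16]
18. n11.acc = 26  [26]
19. n13.cnt = -1  [terminal]
20. n14.live = 7  [terminal]
21. n15.cnt = 2  [terminal]
22. n12.acc = -5  [b.live + d₁.cnt - 14]
23. n12.mk = "vp"  ["vp"]
24. n11.key = 19  [S.acc + 24]
25. n11.lim = 0  [len(S.mk) - 2]
26. n10.off = "zx"  ["zx"]
27. n10.key = 23  [A.key + 4]
28. n2.val = -9  [D.live + d.cnt - 24]
29. n2.tag = true  [d.cnt > 18]
30. n18.key = 19  [terminal]
31. n20.fin = false  [terminal]
32. n19.off = "mn"  ["mn"]
33. n19.key = 1  [1]
34. n17.acc = 18  [len(B.off) + 16]
35. n17.mk = "xmn"  ["x" ++ B.off]
36. n21.fin = false  [terminal]
37. n16.acc = -7  [-7]
38. n16.mk = "xmnn"  [S₁.mk ++ "n"]
39. n0.acc = 19  [(if D.tag then D.val else d.cnt) + 28]
40. n0.mk = "xmnny"  [S₁.mk ++ "y"]

20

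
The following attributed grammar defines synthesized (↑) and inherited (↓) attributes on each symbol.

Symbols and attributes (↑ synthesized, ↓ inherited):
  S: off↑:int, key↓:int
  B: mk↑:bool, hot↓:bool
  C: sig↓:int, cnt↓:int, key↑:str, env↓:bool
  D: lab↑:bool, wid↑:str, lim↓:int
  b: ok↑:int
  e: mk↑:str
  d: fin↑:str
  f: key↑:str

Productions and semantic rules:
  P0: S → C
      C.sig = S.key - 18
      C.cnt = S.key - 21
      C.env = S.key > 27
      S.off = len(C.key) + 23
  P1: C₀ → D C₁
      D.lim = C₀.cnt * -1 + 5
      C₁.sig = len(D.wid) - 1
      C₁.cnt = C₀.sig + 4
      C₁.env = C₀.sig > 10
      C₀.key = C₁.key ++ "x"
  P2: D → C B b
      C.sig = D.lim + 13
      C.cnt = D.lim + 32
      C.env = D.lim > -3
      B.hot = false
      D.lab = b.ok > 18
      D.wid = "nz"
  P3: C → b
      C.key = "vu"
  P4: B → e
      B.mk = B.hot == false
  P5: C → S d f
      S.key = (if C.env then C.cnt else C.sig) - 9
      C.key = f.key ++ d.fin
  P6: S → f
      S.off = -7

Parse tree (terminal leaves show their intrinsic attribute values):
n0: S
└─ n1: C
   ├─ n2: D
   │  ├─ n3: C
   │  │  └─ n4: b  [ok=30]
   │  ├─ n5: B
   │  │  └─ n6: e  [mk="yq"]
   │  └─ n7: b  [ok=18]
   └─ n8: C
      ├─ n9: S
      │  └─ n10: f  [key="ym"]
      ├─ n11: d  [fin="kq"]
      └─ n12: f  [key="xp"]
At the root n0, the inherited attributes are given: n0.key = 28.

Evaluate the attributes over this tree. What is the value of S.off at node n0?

1. n0.key = 28  [given at root]
2. n1.sig = 10  [S.key - 18]
3. n1.cnt = 7  [S.key - 21]
4. n1.env = true  [S.key > 27]
5. n2.lim = -2  [C₀.cnt * -1 + 5]
6. n3.sig = 11  [D.lim + 13]
7. n3.cnt = 30  [D.lim + 32]
8. n3.env = true  [D.lim > -3]
9. n4.ok = 30  [terminal]
10. n3.key = "vu"  ["vu"]
11. n5.hot = false  [false]
12. n6.mk = "yq"  [terminal]
13. n5.mk = true  [B.hot == false]
14. n7.ok = 18  [terminal]
15. n2.lab = false  [b.ok > 18]
16. n2.wid = "nz"  ["nz"]
17. n8.sig = 1  [len(D.wid) - 1]
18. n8.cnt = 14  [C₀.sig + 4]
19. n8.env = false  [C₀.sig > 10]
20. n9.key = -8  [(if C.env then C.cnt else C.sig) - 9]
21. n10.key = "ym"  [terminal]
22. n9.off = -7  [-7]
23. n11.fin = "kq"  [terminal]
24. n12.key = "xp"  [terminal]
25. n8.key = "xpkq"  [f.key ++ d.fin]
26. n1.key = "xpkqx"  [C₁.key ++ "x"]
27. n0.off = 28  [len(C.key) + 23]

28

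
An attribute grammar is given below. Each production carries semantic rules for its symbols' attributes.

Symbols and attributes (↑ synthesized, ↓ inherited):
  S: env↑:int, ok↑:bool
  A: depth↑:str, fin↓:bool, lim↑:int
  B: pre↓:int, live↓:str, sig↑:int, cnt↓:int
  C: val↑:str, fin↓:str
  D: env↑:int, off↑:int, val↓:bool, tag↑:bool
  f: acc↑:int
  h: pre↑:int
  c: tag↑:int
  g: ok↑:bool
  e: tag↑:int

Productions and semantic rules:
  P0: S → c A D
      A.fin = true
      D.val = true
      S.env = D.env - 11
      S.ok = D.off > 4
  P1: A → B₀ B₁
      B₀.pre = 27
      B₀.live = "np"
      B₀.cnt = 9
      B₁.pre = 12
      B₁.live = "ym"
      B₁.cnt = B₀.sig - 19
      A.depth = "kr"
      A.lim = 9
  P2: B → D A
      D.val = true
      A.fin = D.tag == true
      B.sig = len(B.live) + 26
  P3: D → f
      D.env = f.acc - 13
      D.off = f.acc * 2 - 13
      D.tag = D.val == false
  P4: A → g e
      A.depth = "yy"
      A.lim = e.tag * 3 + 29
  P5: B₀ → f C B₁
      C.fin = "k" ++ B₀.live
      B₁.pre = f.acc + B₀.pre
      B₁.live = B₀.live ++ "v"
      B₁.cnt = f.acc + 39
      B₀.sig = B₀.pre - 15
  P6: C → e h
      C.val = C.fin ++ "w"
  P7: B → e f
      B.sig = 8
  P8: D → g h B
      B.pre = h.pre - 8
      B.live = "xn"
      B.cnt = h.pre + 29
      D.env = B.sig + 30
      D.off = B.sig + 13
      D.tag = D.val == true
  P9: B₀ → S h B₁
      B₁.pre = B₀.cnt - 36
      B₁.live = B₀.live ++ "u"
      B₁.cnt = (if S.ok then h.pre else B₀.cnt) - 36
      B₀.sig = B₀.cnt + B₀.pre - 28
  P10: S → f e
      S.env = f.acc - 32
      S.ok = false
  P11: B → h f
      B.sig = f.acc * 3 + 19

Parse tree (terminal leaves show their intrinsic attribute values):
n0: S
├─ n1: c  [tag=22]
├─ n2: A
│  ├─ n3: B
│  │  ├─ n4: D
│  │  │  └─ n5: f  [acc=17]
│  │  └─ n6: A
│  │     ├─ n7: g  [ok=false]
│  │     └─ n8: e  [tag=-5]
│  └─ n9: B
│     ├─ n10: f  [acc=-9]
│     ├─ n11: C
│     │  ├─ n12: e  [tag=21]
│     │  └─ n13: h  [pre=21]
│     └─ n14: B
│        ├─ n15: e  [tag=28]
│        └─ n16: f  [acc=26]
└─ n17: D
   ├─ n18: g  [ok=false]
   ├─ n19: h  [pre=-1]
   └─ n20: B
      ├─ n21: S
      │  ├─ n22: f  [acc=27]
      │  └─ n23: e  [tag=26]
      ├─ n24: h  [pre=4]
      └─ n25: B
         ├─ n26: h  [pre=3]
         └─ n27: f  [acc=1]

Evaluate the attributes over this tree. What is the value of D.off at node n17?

4

1. n1.tag = 22  [terminal]
2. n2.fin = true  [true]
3. n3.pre = 27  [27]
4. n3.live = "np"  ["np"]
5. n3.cnt = 9  [9]
6. n4.val = true  [true]
7. n5.acc = 17  [terminal]
8. n4.env = 4  [f.acc - 13]
9. n4.off = 21  [f.acc * 2 - 13]
10. n4.tag = false  [D.val == false]
11. n6.fin = false  [D.tag == true]
12. n7.ok = false  [terminal]
13. n8.tag = -5  [terminal]
14. n6.depth = "yy"  ["yy"]
15. n6.lim = 14  [e.tag * 3 + 29]
16. n3.sig = 28  [len(B.live) + 26]
17. n9.pre = 12  [12]
18. n9.live = "ym"  ["ym"]
19. n9.cnt = 9  [B₀.sig - 19]
20. n10.acc = -9  [terminal]
21. n11.fin = "kym"  ["k" ++ B₀.live]
22. n12.tag = 21  [terminal]
23. n13.pre = 21  [terminal]
24. n11.val = "kymw"  [C.fin ++ "w"]
25. n14.pre = 3  [f.acc + B₀.pre]
26. n14.live = "ymv"  [B₀.live ++ "v"]
27. n14.cnt = 30  [f.acc + 39]
28. n15.tag = 28  [terminal]
29. n16.acc = 26  [terminal]
30. n14.sig = 8  [8]
31. n9.sig = -3  [B₀.pre - 15]
32. n2.depth = "kr"  ["kr"]
33. n2.lim = 9  [9]
34. n17.val = true  [true]
35. n18.ok = false  [terminal]
36. n19.pre = -1  [terminal]
37. n20.pre = -9  [h.pre - 8]
38. n20.live = "xn"  ["xn"]
39. n20.cnt = 28  [h.pre + 29]
40. n22.acc = 27  [terminal]
41. n23.tag = 26  [terminal]
42. n21.env = -5  [f.acc - 32]
43. n21.ok = false  [false]
44. n24.pre = 4  [terminal]
45. n25.pre = -8  [B₀.cnt - 36]
46. n25.live = "xnu"  [B₀.live ++ "u"]
47. n25.cnt = -8  [(if S.ok then h.pre else B₀.cnt) - 36]
48. n26.pre = 3  [terminal]
49. n27.acc = 1  [terminal]
50. n25.sig = 22  [f.acc * 3 + 19]
51. n20.sig = -9  [B₀.cnt + B₀.pre - 28]
52. n17.env = 21  [B.sig + 30]
53. n17.off = 4  [B.sig + 13]
54. n17.tag = true  [D.val == true]
55. n0.env = 10  [D.env - 11]
56. n0.ok = false  [D.off > 4]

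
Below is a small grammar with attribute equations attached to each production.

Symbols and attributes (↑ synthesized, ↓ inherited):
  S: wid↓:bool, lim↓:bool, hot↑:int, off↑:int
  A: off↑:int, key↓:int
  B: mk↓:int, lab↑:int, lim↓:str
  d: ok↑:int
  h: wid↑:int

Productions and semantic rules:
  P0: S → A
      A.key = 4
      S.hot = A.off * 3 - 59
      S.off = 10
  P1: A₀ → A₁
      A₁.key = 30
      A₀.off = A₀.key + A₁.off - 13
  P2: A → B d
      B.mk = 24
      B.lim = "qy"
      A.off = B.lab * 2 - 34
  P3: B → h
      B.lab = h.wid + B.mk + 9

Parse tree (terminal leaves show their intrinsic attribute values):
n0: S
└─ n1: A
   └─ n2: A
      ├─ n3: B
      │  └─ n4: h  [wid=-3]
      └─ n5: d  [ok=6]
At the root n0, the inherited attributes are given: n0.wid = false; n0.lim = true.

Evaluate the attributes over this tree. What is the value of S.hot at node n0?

1. n0.wid = false  [given at root]
2. n0.lim = true  [given at root]
3. n1.key = 4  [4]
4. n2.key = 30  [30]
5. n3.mk = 24  [24]
6. n3.lim = "qy"  ["qy"]
7. n4.wid = -3  [terminal]
8. n3.lab = 30  [h.wid + B.mk + 9]
9. n5.ok = 6  [terminal]
10. n2.off = 26  [B.lab * 2 - 34]
11. n1.off = 17  [A₀.key + A₁.off - 13]
12. n0.hot = -8  [A.off * 3 - 59]
13. n0.off = 10  [10]

-8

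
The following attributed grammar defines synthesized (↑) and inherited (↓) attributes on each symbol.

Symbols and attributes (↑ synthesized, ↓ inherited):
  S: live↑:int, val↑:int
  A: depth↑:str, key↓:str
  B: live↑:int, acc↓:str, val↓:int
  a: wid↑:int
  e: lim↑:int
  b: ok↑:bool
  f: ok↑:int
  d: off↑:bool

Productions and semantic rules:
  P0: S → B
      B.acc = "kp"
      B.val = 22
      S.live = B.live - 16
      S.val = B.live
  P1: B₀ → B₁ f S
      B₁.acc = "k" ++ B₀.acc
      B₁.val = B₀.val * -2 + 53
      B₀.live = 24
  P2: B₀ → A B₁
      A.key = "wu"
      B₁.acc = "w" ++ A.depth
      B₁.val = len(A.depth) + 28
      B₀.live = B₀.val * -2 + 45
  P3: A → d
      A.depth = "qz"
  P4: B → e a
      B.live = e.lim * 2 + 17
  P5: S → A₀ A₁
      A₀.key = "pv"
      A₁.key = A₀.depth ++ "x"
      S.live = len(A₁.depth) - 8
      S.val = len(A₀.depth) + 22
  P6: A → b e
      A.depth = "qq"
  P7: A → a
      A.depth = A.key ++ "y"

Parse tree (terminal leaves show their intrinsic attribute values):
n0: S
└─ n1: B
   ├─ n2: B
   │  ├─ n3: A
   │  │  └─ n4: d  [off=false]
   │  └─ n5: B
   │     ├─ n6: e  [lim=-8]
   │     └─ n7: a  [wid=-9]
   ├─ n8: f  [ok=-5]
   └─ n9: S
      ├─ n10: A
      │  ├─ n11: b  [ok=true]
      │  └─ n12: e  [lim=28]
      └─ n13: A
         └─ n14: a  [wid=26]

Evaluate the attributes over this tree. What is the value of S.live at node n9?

-4

1. n1.acc = "kp"  ["kp"]
2. n1.val = 22  [22]
3. n2.acc = "kkp"  ["k" ++ B₀.acc]
4. n2.val = 9  [B₀.val * -2 + 53]
5. n3.key = "wu"  ["wu"]
6. n4.off = false  [terminal]
7. n3.depth = "qz"  ["qz"]
8. n5.acc = "wqz"  ["w" ++ A.depth]
9. n5.val = 30  [len(A.depth) + 28]
10. n6.lim = -8  [terminal]
11. n7.wid = -9  [terminal]
12. n5.live = 1  [e.lim * 2 + 17]
13. n2.live = 27  [B₀.val * -2 + 45]
14. n8.ok = -5  [terminal]
15. n10.key = "pv"  ["pv"]
16. n11.ok = true  [terminal]
17. n12.lim = 28  [terminal]
18. n10.depth = "qq"  ["qq"]
19. n13.key = "qqx"  [A₀.depth ++ "x"]
20. n14.wid = 26  [terminal]
21. n13.depth = "qqxy"  [A.key ++ "y"]
22. n9.live = -4  [len(A₁.depth) - 8]
23. n9.val = 24  [len(A₀.depth) + 22]
24. n1.live = 24  [24]
25. n0.live = 8  [B.live - 16]
26. n0.val = 24  [B.live]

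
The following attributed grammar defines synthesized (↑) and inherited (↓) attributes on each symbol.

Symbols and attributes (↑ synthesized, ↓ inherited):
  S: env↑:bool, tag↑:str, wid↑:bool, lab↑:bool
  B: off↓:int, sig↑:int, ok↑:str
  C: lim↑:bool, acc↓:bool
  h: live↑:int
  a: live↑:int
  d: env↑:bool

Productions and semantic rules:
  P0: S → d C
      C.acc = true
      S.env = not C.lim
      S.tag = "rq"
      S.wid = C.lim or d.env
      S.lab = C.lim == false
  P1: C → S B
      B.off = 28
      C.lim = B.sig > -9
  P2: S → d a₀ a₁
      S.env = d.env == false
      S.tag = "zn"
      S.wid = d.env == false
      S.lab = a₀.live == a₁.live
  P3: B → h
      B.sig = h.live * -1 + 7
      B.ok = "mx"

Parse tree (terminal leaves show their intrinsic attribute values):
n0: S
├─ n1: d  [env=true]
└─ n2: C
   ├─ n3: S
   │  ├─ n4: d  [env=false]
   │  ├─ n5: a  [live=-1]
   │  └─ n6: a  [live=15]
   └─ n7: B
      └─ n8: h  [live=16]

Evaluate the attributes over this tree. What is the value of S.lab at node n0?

1. n1.env = true  [terminal]
2. n2.acc = true  [true]
3. n4.env = false  [terminal]
4. n5.live = -1  [terminal]
5. n6.live = 15  [terminal]
6. n3.env = true  [d.env == false]
7. n3.tag = "zn"  ["zn"]
8. n3.wid = true  [d.env == false]
9. n3.lab = false  [a₀.live == a₁.live]
10. n7.off = 28  [28]
11. n8.live = 16  [terminal]
12. n7.sig = -9  [h.live * -1 + 7]
13. n7.ok = "mx"  ["mx"]
14. n2.lim = false  [B.sig > -9]
15. n0.env = true  [not C.lim]
16. n0.tag = "rq"  ["rq"]
17. n0.wid = true  [C.lim or d.env]
18. n0.lab = true  [C.lim == false]

true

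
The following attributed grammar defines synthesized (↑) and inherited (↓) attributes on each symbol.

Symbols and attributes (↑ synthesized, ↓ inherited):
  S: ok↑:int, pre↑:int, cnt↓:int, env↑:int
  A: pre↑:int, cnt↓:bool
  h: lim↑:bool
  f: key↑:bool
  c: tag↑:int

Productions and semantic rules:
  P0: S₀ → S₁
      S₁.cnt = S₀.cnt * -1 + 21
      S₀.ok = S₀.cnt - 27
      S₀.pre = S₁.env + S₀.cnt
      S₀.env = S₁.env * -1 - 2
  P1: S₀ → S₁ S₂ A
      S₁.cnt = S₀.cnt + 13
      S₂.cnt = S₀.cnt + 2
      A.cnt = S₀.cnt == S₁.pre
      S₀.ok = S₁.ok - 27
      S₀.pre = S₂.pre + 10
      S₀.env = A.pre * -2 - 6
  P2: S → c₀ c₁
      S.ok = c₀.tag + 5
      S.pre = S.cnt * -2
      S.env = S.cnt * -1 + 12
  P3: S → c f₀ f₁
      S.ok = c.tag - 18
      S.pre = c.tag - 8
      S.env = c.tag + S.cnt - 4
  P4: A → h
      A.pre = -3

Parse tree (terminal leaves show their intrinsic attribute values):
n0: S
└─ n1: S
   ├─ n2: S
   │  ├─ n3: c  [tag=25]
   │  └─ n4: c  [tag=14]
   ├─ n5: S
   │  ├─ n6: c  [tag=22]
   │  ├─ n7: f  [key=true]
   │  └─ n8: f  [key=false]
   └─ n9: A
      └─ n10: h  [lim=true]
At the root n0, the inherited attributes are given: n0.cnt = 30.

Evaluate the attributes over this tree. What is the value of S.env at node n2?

8

1. n0.cnt = 30  [given at root]
2. n1.cnt = -9  [S₀.cnt * -1 + 21]
3. n2.cnt = 4  [S₀.cnt + 13]
4. n3.tag = 25  [terminal]
5. n4.tag = 14  [terminal]
6. n2.ok = 30  [c₀.tag + 5]
7. n2.pre = -8  [S.cnt * -2]
8. n2.env = 8  [S.cnt * -1 + 12]
9. n5.cnt = -7  [S₀.cnt + 2]
10. n6.tag = 22  [terminal]
11. n7.key = true  [terminal]
12. n8.key = false  [terminal]
13. n5.ok = 4  [c.tag - 18]
14. n5.pre = 14  [c.tag - 8]
15. n5.env = 11  [c.tag + S.cnt - 4]
16. n9.cnt = false  [S₀.cnt == S₁.pre]
17. n10.lim = true  [terminal]
18. n9.pre = -3  [-3]
19. n1.ok = 3  [S₁.ok - 27]
20. n1.pre = 24  [S₂.pre + 10]
21. n1.env = 0  [A.pre * -2 - 6]
22. n0.ok = 3  [S₀.cnt - 27]
23. n0.pre = 30  [S₁.env + S₀.cnt]
24. n0.env = -2  [S₁.env * -1 - 2]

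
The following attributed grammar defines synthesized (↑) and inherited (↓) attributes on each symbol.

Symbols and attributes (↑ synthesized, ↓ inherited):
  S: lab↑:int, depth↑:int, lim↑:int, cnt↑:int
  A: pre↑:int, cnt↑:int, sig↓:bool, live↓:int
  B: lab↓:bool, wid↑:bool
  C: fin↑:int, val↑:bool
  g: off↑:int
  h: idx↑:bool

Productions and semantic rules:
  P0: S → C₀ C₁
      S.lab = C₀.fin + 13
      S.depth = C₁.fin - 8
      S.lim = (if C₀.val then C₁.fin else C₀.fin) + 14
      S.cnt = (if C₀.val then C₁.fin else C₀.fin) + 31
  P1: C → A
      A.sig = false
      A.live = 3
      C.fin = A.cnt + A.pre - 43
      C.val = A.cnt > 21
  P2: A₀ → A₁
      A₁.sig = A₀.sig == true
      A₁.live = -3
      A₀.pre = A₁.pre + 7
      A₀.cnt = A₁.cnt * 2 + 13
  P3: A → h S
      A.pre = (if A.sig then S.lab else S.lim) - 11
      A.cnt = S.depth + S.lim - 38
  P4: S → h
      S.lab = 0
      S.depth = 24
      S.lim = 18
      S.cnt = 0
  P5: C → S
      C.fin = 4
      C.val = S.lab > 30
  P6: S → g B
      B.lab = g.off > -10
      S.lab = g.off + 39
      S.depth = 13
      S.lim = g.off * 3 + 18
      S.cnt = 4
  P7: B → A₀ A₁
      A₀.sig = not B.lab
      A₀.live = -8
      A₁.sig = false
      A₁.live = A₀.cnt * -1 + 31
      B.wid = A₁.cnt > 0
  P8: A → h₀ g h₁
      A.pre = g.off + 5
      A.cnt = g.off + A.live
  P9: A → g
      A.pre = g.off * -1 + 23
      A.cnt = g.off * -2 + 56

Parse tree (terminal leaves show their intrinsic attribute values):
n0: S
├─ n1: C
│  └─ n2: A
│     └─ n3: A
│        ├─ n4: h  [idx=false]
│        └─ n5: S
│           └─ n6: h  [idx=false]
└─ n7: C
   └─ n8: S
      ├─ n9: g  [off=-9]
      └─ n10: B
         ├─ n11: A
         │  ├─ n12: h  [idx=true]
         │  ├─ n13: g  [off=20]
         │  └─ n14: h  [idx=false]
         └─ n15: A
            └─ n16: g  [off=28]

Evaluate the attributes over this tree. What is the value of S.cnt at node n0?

23

1. n2.sig = false  [false]
2. n2.live = 3  [3]
3. n3.sig = false  [A₀.sig == true]
4. n3.live = -3  [-3]
5. n4.idx = false  [terminal]
6. n6.idx = false  [terminal]
7. n5.lab = 0  [0]
8. n5.depth = 24  [24]
9. n5.lim = 18  [18]
10. n5.cnt = 0  [0]
11. n3.pre = 7  [(if A.sig then S.lab else S.lim) - 11]
12. n3.cnt = 4  [S.depth + S.lim - 38]
13. n2.pre = 14  [A₁.pre + 7]
14. n2.cnt = 21  [A₁.cnt * 2 + 13]
15. n1.fin = -8  [A.cnt + A.pre - 43]
16. n1.val = false  [A.cnt > 21]
17. n9.off = -9  [terminal]
18. n10.lab = true  [g.off > -10]
19. n11.sig = false  [not B.lab]
20. n11.live = -8  [-8]
21. n12.idx = true  [terminal]
22. n13.off = 20  [terminal]
23. n14.idx = false  [terminal]
24. n11.pre = 25  [g.off + 5]
25. n11.cnt = 12  [g.off + A.live]
26. n15.sig = false  [false]
27. n15.live = 19  [A₀.cnt * -1 + 31]
28. n16.off = 28  [terminal]
29. n15.pre = -5  [g.off * -1 + 23]
30. n15.cnt = 0  [g.off * -2 + 56]
31. n10.wid = false  [A₁.cnt > 0]
32. n8.lab = 30  [g.off + 39]
33. n8.depth = 13  [13]
34. n8.lim = -9  [g.off * 3 + 18]
35. n8.cnt = 4  [4]
36. n7.fin = 4  [4]
37. n7.val = false  [S.lab > 30]
38. n0.lab = 5  [C₀.fin + 13]
39. n0.depth = -4  [C₁.fin - 8]
40. n0.lim = 6  [(if C₀.val then C₁.fin else C₀.fin) + 14]
41. n0.cnt = 23  [(if C₀.val then C₁.fin else C₀.fin) + 31]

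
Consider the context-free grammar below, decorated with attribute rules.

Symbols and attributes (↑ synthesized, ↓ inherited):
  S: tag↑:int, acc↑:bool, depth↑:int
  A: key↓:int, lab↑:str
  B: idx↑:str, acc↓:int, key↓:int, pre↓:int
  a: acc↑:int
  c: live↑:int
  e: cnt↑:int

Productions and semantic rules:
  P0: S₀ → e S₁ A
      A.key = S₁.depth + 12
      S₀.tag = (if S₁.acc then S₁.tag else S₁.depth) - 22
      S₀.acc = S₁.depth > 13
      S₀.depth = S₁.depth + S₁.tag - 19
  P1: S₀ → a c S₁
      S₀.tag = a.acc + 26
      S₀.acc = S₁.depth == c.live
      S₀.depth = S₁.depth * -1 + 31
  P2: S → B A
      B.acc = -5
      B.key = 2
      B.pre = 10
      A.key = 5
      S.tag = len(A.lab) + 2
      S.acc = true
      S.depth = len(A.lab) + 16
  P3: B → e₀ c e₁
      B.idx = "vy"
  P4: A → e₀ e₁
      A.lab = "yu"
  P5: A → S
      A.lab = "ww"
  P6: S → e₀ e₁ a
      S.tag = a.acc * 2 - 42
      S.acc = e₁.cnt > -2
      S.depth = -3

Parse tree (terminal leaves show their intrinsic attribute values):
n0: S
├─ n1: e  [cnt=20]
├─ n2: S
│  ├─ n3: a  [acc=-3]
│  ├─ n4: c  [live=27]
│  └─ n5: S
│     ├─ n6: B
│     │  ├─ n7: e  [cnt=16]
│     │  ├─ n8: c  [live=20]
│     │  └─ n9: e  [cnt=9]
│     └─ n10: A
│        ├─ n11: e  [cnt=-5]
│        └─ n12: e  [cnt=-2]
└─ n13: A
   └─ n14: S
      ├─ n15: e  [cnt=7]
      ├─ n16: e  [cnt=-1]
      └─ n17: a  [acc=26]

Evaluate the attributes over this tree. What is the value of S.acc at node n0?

false

1. n1.cnt = 20  [terminal]
2. n3.acc = -3  [terminal]
3. n4.live = 27  [terminal]
4. n6.acc = -5  [-5]
5. n6.key = 2  [2]
6. n6.pre = 10  [10]
7. n7.cnt = 16  [terminal]
8. n8.live = 20  [terminal]
9. n9.cnt = 9  [terminal]
10. n6.idx = "vy"  ["vy"]
11. n10.key = 5  [5]
12. n11.cnt = -5  [terminal]
13. n12.cnt = -2  [terminal]
14. n10.lab = "yu"  ["yu"]
15. n5.tag = 4  [len(A.lab) + 2]
16. n5.acc = true  [true]
17. n5.depth = 18  [len(A.lab) + 16]
18. n2.tag = 23  [a.acc + 26]
19. n2.acc = false  [S₁.depth == c.live]
20. n2.depth = 13  [S₁.depth * -1 + 31]
21. n13.key = 25  [S₁.depth + 12]
22. n15.cnt = 7  [terminal]
23. n16.cnt = -1  [terminal]
24. n17.acc = 26  [terminal]
25. n14.tag = 10  [a.acc * 2 - 42]
26. n14.acc = true  [e₁.cnt > -2]
27. n14.depth = -3  [-3]
28. n13.lab = "ww"  ["ww"]
29. n0.tag = -9  [(if S₁.acc then S₁.tag else S₁.depth) - 22]
30. n0.acc = false  [S₁.depth > 13]
31. n0.depth = 17  [S₁.depth + S₁.tag - 19]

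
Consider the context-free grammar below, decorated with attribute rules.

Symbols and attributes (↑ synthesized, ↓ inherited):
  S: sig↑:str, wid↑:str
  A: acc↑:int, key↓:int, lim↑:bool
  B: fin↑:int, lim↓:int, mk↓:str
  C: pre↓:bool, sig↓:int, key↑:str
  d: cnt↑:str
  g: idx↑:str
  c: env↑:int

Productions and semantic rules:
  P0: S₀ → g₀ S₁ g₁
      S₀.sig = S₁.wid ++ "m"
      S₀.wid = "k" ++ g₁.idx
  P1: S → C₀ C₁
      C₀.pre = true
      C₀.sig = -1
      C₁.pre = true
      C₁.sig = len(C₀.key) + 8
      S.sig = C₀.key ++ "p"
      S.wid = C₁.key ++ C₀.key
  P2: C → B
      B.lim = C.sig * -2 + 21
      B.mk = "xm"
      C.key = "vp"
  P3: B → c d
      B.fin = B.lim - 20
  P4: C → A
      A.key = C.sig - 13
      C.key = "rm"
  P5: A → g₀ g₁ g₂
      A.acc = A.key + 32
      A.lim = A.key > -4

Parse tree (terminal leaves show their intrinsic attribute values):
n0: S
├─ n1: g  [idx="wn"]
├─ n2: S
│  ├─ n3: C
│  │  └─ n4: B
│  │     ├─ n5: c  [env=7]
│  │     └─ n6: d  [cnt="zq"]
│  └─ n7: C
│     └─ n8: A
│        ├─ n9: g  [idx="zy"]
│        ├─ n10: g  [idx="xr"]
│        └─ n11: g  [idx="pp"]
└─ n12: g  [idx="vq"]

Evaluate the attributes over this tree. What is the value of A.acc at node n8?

1. n1.idx = "wn"  [terminal]
2. n3.pre = true  [true]
3. n3.sig = -1  [-1]
4. n4.lim = 23  [C.sig * -2 + 21]
5. n4.mk = "xm"  ["xm"]
6. n5.env = 7  [terminal]
7. n6.cnt = "zq"  [terminal]
8. n4.fin = 3  [B.lim - 20]
9. n3.key = "vp"  ["vp"]
10. n7.pre = true  [true]
11. n7.sig = 10  [len(C₀.key) + 8]
12. n8.key = -3  [C.sig - 13]
13. n9.idx = "zy"  [terminal]
14. n10.idx = "xr"  [terminal]
15. n11.idx = "pp"  [terminal]
16. n8.acc = 29  [A.key + 32]
17. n8.lim = true  [A.key > -4]
18. n7.key = "rm"  ["rm"]
19. n2.sig = "vpp"  [C₀.key ++ "p"]
20. n2.wid = "rmvp"  [C₁.key ++ C₀.key]
21. n12.idx = "vq"  [terminal]
22. n0.sig = "rmvpm"  [S₁.wid ++ "m"]
23. n0.wid = "kvq"  ["k" ++ g₁.idx]

29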